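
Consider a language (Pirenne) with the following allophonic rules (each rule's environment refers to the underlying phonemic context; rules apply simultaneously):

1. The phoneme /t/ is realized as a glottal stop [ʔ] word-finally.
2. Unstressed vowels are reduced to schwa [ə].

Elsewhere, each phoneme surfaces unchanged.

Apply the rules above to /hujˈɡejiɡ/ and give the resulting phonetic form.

/h/ stays [h].
/u/ (between /h/ and /j/) occurs in an unstressed syllable → [ə] by rule 2.
/j/ — not in any rule's target class → [j].
/ɡ/ — not in any rule's target class → [ɡ].
/e/ (between /ɡ/ and /j/) is in the target of rule 2 but the environment (in an unstressed syllable) is not met → [e].
/j/ stays [j].
Rule 2 applies to /i/ (between /j/ and /ɡ/: in an unstressed syllable) → [ə].
/ɡ/ stays [ɡ].

[həjˈɡejəɡ]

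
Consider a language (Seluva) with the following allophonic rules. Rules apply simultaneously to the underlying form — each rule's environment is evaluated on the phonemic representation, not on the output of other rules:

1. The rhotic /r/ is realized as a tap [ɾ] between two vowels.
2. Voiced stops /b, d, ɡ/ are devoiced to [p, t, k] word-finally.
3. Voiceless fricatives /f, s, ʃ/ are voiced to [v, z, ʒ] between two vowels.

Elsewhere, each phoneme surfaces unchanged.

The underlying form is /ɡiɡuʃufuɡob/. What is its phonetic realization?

[ɡiɡuʒuvuɡop]

/ɡ/ (word-initial) fails the environment for rule 2, so it stays [ɡ].
/i/ (between /ɡ/ and /ɡ/) is unaffected → [i].
/ɡ/ (between /i/ and /u/) fails the environment for rule 2, so it stays [ɡ].
/u/ (between /ɡ/ and /ʃ/): no rule targets it → [u].
/ʃ/ — between /u/ and /u/, between two vowels — surfaces as [ʒ] (rule 3).
/u/ (between /ʃ/ and /f/): no rule targets it → [u].
/f/ (between /u/ and /u/): between two vowels, so rule 3 applies → [v].
/u/ stays [u].
/ɡ/ (between /u/ and /o/) is in the target of rule 2 but the environment (word-finally) is not met → [ɡ].
/o/ — not in any rule's target class → [o].
Rule 2 applies to /b/ (word-final: word-finally) → [p].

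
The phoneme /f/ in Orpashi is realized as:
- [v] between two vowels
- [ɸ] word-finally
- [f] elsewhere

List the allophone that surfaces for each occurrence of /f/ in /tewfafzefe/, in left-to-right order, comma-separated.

[f], [f], [v]

Occurrence 1 (position 4): no conditioning environment matches → elsewhere allophone [f].
Occurrence 2 (position 6): no conditioning environment matches → elsewhere allophone [f].
Occurrence 3 (position 9): between two vowels → [v].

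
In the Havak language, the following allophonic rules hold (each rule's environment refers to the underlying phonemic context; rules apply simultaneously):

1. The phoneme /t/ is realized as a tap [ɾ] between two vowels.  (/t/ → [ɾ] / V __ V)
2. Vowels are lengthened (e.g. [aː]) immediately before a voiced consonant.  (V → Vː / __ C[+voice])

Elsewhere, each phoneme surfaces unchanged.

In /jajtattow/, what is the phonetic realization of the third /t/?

[t]

/t/ (between /t/ and /o/) is in the target of rule 1 but the environment (between two vowels) is not met → [t].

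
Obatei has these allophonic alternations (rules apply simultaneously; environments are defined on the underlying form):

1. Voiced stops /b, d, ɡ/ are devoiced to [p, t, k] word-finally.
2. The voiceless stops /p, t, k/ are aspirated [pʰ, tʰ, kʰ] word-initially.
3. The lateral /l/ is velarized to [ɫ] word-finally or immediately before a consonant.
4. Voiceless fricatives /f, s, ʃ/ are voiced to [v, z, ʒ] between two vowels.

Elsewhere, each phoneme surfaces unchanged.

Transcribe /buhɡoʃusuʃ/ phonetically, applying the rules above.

/b/ — word-initial; rule 1 does not apply here → [b].
/u/ stays [u].
/h/ (between /u/ and /ɡ/) is unaffected → [h].
/ɡ/ (between /h/ and /o/): rule 1 targets it, but not word-finally → unchanged [ɡ].
/o/ (between /ɡ/ and /ʃ/) is unaffected → [o].
/ʃ/ (between /o/ and /u/) occurs between two vowels → [ʒ] by rule 4.
/u/ (between /ʃ/ and /s/): no rule targets it → [u].
/s/ (between /u/ and /u/): between two vowels, so rule 4 applies → [z].
/u/ stays [u].
/ʃ/ (word-final) is in the target of rule 4 but the environment (between two vowels) is not met → [ʃ].

[buhɡoʒuzuʃ]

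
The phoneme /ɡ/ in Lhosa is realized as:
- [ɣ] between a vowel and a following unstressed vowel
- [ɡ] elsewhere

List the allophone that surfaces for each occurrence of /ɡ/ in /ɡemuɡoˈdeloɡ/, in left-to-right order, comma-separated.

Occurrence 1 (position 1): no conditioning environment matches → elsewhere allophone [ɡ].
Occurrence 2 (position 5): between a vowel and a following unstressed vowel → [ɣ].
Occurrence 3 (position 11): no conditioning environment matches → elsewhere allophone [ɡ].

[ɡ], [ɣ], [ɡ]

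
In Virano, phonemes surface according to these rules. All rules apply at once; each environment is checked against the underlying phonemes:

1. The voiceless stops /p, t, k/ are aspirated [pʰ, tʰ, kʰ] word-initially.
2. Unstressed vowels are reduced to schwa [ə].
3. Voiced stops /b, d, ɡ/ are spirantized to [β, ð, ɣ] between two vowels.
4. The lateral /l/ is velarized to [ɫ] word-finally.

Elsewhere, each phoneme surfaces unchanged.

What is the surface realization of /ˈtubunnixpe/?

/t/ meets the environment for rule 1 (word-initially) → [tʰ].
/u/ (between /t/ and /b/) is in the target of rule 2 but the environment (in an unstressed syllable) is not met → [u].
/b/ — between /u/ and /u/, between two vowels — surfaces as [β] (rule 3).
/u/ (between /b/ and /n/) occurs in an unstressed syllable → [ə] by rule 2.
/n/ (between /u/ and /n/) is unaffected → [n].
/n/ — not in any rule's target class → [n].
/i/ (between /n/ and /x/) occurs in an unstressed syllable → [ə] by rule 2.
/x/ (between /i/ and /p/): no rule targets it → [x].
/p/ (between /x/ and /e/): rule 1 targets it, but not word-initially → unchanged [p].
/e/ (word-final): in an unstressed syllable, so rule 2 applies → [ə].

[ˈtʰuβənnəxpə]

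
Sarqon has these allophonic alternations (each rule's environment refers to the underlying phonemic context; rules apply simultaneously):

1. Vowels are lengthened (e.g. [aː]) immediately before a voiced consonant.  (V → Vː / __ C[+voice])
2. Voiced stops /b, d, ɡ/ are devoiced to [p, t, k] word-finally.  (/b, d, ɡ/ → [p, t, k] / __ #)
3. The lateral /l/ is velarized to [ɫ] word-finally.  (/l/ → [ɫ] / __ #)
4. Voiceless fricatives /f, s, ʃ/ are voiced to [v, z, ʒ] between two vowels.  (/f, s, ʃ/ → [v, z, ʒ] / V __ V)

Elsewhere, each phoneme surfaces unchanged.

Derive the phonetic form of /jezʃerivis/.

[jeːzʃeːriːvis]

/j/ (word-initial) is unaffected → [j].
/e/ — between /j/ and /z/, before a voiced consonant — surfaces as [eː] (rule 1).
/z/ stays [z].
/ʃ/ (between /z/ and /e/) fails the environment for rule 4, so it stays [ʃ].
/e/ meets the environment for rule 1 (before a voiced consonant) → [eː].
/r/ — not in any rule's target class → [r].
Rule 1 applies to /i/ (between /r/ and /v/: before a voiced consonant) → [iː].
/v/ (between /i/ and /i/): no rule targets it → [v].
/i/ (between /v/ and /s/) fails the environment for rule 1, so it stays [i].
/s/ (word-final) fails the environment for rule 4, so it stays [s].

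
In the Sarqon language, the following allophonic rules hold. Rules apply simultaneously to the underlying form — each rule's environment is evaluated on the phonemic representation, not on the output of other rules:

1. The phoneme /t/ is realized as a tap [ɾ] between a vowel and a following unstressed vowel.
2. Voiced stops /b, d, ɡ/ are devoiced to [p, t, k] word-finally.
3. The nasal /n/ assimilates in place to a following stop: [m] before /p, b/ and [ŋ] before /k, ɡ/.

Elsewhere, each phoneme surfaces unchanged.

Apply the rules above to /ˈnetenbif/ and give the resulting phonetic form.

/n/ (word-initial): rule 3 targets it, but not before a labial or velar stop → unchanged [n].
/t/ meets the environment for rule 1 (between a vowel and a following unstressed vowel) → [ɾ].
/n/ — between /e/ and /b/, before a labial or velar stop — surfaces as [m] (rule 3).
/b/ (between /n/ and /i/): rule 2 targets it, but not word-finally → unchanged [b].

[ˈneɾembif]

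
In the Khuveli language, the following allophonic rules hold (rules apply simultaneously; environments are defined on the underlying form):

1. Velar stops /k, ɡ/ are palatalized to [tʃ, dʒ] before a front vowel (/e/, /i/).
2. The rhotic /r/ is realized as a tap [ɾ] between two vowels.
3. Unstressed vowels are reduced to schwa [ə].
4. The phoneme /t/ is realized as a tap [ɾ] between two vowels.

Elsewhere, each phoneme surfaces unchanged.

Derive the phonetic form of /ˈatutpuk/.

/a/ (word-initial) is in the target of rule 3 but the environment (in an unstressed syllable) is not met → [a].
/t/ (between /a/ and /u/): between two vowels, so rule 4 applies → [ɾ].
/u/ — between /t/ and /t/, in an unstressed syllable — surfaces as [ə] (rule 3).
/t/ (between /u/ and /p/) is in the target of rule 4 but the environment (between two vowels) is not met → [t].
/u/ (between /p/ and /k/) occurs in an unstressed syllable → [ə] by rule 3.
/k/ (word-final): rule 1 targets it, but not before a front vowel → unchanged [k].

[ˈaɾətpək]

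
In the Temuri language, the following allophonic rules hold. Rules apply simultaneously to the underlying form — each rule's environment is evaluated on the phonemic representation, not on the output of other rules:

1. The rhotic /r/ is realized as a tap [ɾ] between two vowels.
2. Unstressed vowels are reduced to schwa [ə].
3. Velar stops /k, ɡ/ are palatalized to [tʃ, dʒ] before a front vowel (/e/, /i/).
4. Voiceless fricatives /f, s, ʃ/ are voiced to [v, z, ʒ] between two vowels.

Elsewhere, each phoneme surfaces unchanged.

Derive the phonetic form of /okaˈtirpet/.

/o/ meets the environment for rule 2 (in an unstressed syllable) → [ə].
/k/ — between /o/ and /a/; rule 3 does not apply here → [k].
Rule 2 applies to /a/ (between /k/ and /t/: in an unstressed syllable) → [ə].
/t/ stays [t].
/i/ (between /t/ and /r/): rule 2 targets it, but not in an unstressed syllable → unchanged [i].
/r/ (between /i/ and /p/) fails the environment for rule 1, so it stays [r].
/p/ — not in any rule's target class → [p].
/e/ (between /p/ and /t/): in an unstressed syllable, so rule 2 applies → [ə].
/t/ (word-final): no rule targets it → [t].

[əkəˈtirpət]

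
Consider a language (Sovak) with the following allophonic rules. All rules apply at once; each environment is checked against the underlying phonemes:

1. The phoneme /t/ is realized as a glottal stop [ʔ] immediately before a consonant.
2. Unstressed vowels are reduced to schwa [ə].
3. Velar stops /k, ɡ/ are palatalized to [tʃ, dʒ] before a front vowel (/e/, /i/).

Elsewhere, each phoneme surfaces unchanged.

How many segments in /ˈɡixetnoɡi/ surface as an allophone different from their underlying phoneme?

Segments that undergo a rule: /ɡ/ → [dʒ] (rule 3); /e/ → [ə] (rule 2); /t/ → [ʔ] (rule 1); /o/ → [ə] (rule 2); /ɡ/ → [dʒ] (rule 3); /i/ → [ə] (rule 2).
All other segments surface unchanged.

6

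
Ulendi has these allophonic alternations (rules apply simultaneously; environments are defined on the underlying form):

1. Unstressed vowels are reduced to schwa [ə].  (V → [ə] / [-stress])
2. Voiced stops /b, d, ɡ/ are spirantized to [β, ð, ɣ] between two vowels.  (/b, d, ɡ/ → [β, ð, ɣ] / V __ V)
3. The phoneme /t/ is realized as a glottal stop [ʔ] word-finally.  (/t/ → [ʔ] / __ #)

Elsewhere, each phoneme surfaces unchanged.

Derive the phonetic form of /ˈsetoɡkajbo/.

[ˈsetəɡkəjbə]

/s/ — not in any rule's target class → [s].
/e/ (between /s/ and /t/) is in the target of rule 1 but the environment (in an unstressed syllable) is not met → [e].
/t/ (between /e/ and /o/) fails the environment for rule 3, so it stays [t].
/o/ — between /t/ and /ɡ/, in an unstressed syllable — surfaces as [ə] (rule 1).
/ɡ/ — between /o/ and /k/; rule 2 does not apply here → [ɡ].
/k/ stays [k].
/a/ meets the environment for rule 1 (in an unstressed syllable) → [ə].
/j/ — not in any rule's target class → [j].
/b/ (between /j/ and /o/) is in the target of rule 2 but the environment (between two vowels) is not met → [b].
/o/ — word-final, in an unstressed syllable — surfaces as [ə] (rule 1).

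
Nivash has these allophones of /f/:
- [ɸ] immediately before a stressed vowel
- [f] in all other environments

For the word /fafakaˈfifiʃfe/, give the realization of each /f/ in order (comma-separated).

[f], [f], [ɸ], [f], [f]

Occurrence 1 (position 1): no conditioning environment matches → elsewhere allophone [f].
Occurrence 2 (position 3): no conditioning environment matches → elsewhere allophone [f].
Occurrence 3 (position 7): immediately before a stressed vowel → [ɸ].
Occurrence 4 (position 9): no conditioning environment matches → elsewhere allophone [f].
Occurrence 5 (position 12): no conditioning environment matches → elsewhere allophone [f].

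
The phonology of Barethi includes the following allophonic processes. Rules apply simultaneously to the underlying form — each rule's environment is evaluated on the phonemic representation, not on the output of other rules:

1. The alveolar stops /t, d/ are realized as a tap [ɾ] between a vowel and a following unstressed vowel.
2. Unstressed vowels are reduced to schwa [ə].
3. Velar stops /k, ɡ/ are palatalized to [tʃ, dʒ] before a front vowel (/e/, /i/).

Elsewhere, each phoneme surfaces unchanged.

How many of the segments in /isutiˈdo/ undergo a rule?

Segments that undergo a rule: /i/ → [ə] (rule 2); /u/ → [ə] (rule 2); /t/ → [ɾ] (rule 1); /i/ → [ə] (rule 2).
All other segments surface unchanged.

4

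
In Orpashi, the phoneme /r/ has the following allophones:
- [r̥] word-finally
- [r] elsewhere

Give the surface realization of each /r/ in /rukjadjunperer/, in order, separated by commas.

[r], [r], [r̥]

Occurrence 1 (position 1): no conditioning environment matches → elsewhere allophone [r].
Occurrence 2 (position 12): no conditioning environment matches → elsewhere allophone [r].
Occurrence 3 (position 14): word-finally → [r̥].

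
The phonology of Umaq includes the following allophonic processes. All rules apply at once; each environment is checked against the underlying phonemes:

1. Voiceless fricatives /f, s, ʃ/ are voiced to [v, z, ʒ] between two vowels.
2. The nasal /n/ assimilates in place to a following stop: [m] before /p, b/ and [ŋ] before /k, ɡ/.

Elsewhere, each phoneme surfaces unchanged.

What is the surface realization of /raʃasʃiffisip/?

/ʃ/ (between /a/ and /a/) occurs between two vowels → [ʒ] by rule 1.
/s/ — between /a/ and /ʃ/; rule 1 does not apply here → [s].
/ʃ/ (between /s/ and /i/) is in the target of rule 1 but the environment (between two vowels) is not met → [ʃ].
/f/ (between /i/ and /f/): rule 1 targets it, but not between two vowels → unchanged [f].
/f/ (between /f/ and /i/): rule 1 targets it, but not between two vowels → unchanged [f].
/s/ — between /i/ and /i/, between two vowels — surfaces as [z] (rule 1).

[raʒasʃiffizip]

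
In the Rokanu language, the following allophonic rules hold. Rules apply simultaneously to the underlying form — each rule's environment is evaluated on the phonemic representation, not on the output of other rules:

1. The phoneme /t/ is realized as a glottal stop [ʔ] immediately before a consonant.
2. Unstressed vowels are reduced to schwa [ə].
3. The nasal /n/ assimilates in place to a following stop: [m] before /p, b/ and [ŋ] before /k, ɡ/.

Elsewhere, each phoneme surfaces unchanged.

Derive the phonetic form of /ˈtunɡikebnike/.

[ˈtuŋɡəkəbnəkə]

/t/ (word-initial) is in the target of rule 1 but the environment (immediately before a consonant) is not met → [t].
/u/ (between /t/ and /n/) is in the target of rule 2 but the environment (in an unstressed syllable) is not met → [u].
Rule 3 applies to /n/ (between /u/ and /ɡ/: before a labial or velar stop) → [ŋ].
/i/ (between /ɡ/ and /k/): in an unstressed syllable, so rule 2 applies → [ə].
/e/ — between /k/ and /b/, in an unstressed syllable — surfaces as [ə] (rule 2).
/n/ (between /b/ and /i/) is in the target of rule 3 but the environment (before a labial or velar stop) is not met → [n].
/i/ meets the environment for rule 2 (in an unstressed syllable) → [ə].
/e/ (word-final): in an unstressed syllable, so rule 2 applies → [ə].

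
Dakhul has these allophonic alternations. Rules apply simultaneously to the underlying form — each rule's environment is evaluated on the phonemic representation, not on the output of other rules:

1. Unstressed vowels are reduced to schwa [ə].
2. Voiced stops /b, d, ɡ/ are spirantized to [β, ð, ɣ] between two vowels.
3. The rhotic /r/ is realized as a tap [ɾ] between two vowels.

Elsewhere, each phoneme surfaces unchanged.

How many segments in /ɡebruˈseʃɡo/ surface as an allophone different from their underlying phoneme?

3

Segments that undergo a rule: /e/ → [ə] (rule 1); /u/ → [ə] (rule 1); /o/ → [ə] (rule 1).
All other segments surface unchanged.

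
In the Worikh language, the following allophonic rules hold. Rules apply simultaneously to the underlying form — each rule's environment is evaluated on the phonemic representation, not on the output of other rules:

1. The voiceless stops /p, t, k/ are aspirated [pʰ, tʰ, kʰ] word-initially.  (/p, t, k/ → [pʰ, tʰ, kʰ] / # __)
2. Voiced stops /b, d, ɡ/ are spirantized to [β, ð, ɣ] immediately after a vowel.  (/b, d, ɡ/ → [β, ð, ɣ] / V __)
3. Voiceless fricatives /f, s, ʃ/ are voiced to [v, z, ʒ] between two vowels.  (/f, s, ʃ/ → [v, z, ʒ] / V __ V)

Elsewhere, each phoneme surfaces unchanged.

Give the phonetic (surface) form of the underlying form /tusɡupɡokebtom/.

[tʰusɡupɡokeβtom]

/t/ meets the environment for rule 1 (word-initially) → [tʰ].
/s/ — between /u/ and /ɡ/; rule 3 does not apply here → [s].
/ɡ/ (between /s/ and /u/) is in the target of rule 2 but the environment (immediately after a vowel) is not met → [ɡ].
/p/ (between /u/ and /ɡ/) fails the environment for rule 1, so it stays [p].
/ɡ/ (between /p/ and /o/) is in the target of rule 2 but the environment (immediately after a vowel) is not met → [ɡ].
/k/ — between /o/ and /e/; rule 1 does not apply here → [k].
/b/ meets the environment for rule 2 (immediately after a vowel) → [β].
/t/ (between /b/ and /o/) fails the environment for rule 1, so it stays [t].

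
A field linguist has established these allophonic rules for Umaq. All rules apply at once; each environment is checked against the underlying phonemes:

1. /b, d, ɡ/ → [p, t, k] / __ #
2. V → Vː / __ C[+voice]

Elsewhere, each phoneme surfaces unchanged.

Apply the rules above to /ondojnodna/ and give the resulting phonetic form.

Rule 2 applies to /o/ (word-initial: before a voiced consonant) → [oː].
/n/ (between /o/ and /d/): no rule targets it → [n].
/d/ (between /n/ and /o/): rule 1 targets it, but not word-finally → unchanged [d].
/o/ meets the environment for rule 2 (before a voiced consonant) → [oː].
/j/ stays [j].
/n/ (between /j/ and /o/): no rule targets it → [n].
/o/ (between /n/ and /d/) occurs before a voiced consonant → [oː] by rule 2.
/d/ (between /o/ and /n/) is in the target of rule 1 but the environment (word-finally) is not met → [d].
/n/ (between /d/ and /a/): no rule targets it → [n].
/a/ (word-final): rule 2 targets it, but not before a voiced consonant → unchanged [a].

[oːndoːjnoːdna]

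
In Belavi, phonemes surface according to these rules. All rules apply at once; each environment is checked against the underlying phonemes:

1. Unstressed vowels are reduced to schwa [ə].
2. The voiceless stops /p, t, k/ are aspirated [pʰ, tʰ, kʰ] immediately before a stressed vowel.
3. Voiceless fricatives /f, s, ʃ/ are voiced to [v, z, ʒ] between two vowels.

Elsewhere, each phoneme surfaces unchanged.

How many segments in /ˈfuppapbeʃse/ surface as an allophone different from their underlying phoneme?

Segments that undergo a rule: /a/ → [ə] (rule 1); /e/ → [ə] (rule 1); /e/ → [ə] (rule 1).
All other segments surface unchanged.

3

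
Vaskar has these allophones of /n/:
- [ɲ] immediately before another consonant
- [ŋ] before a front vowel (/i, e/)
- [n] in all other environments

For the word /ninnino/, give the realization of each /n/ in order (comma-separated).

[ŋ], [ɲ], [ŋ], [n]

Occurrence 1 (position 1): before a front vowel (/i, e/) → [ŋ].
Occurrence 2 (position 3): immediately before another consonant → [ɲ].
Occurrence 3 (position 4): before a front vowel (/i, e/) → [ŋ].
Occurrence 4 (position 6): no conditioning environment matches → elsewhere allophone [n].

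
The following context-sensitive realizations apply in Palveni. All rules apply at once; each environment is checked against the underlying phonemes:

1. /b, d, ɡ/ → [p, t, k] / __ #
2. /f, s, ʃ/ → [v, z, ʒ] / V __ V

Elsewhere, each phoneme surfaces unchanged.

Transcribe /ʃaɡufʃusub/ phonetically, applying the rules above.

/ʃ/ — word-initial; rule 2 does not apply here → [ʃ].
/a/ (between /ʃ/ and /ɡ/): no rule targets it → [a].
/ɡ/ (between /a/ and /u/) fails the environment for rule 1, so it stays [ɡ].
/u/ (between /ɡ/ and /f/) is unaffected → [u].
/f/ (between /u/ and /ʃ/) is in the target of rule 2 but the environment (between two vowels) is not met → [f].
/ʃ/ (between /f/ and /u/) fails the environment for rule 2, so it stays [ʃ].
/u/ (between /ʃ/ and /s/): no rule targets it → [u].
/s/ meets the environment for rule 2 (between two vowels) → [z].
/u/ (between /s/ and /b/): no rule targets it → [u].
Rule 1 applies to /b/ (word-final: word-finally) → [p].

[ʃaɡufʃuzup]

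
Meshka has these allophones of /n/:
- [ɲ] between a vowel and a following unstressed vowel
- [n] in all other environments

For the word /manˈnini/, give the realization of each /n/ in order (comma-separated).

[n], [n], [ɲ]

Occurrence 1 (position 3): no conditioning environment matches → elsewhere allophone [n].
Occurrence 2 (position 4): no conditioning environment matches → elsewhere allophone [n].
Occurrence 3 (position 6): between a vowel and a following unstressed vowel → [ɲ].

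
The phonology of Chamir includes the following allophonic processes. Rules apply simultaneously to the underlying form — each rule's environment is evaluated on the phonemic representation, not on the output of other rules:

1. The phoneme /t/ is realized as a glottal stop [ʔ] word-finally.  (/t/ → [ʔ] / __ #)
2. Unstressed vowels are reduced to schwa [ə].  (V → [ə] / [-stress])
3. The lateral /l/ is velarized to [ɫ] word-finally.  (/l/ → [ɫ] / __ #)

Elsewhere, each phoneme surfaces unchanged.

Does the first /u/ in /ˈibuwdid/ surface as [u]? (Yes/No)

No

/u/ (between /b/ and /w/) occurs in an unstressed syllable → [ə] by rule 2.
The actual realization is [ə], not [u].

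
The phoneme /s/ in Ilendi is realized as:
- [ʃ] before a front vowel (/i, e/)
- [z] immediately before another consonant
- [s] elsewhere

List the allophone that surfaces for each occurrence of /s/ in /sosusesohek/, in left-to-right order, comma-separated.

Occurrence 1 (position 1): no conditioning environment matches → elsewhere allophone [s].
Occurrence 2 (position 3): no conditioning environment matches → elsewhere allophone [s].
Occurrence 3 (position 5): before a front vowel (/i, e/) → [ʃ].
Occurrence 4 (position 7): no conditioning environment matches → elsewhere allophone [s].

[s], [s], [ʃ], [s]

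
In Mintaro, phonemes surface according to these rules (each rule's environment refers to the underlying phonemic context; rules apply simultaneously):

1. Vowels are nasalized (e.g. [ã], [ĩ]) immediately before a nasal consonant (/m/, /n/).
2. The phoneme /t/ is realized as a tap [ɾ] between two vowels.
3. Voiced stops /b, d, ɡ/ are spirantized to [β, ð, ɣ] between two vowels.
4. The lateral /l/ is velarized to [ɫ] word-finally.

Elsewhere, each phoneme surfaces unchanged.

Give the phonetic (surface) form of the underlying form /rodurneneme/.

[roðurnẽnẽme]

/r/ — not in any rule's target class → [r].
/o/ (between /r/ and /d/) is in the target of rule 1 but the environment (before a nasal consonant) is not met → [o].
/d/ (between /o/ and /u/) occurs between two vowels → [ð] by rule 3.
/u/ (between /d/ and /r/) fails the environment for rule 1, so it stays [u].
/r/ stays [r].
/n/ — not in any rule's target class → [n].
/e/ meets the environment for rule 1 (before a nasal consonant) → [ẽ].
/n/ (between /e/ and /e/): no rule targets it → [n].
/e/ — between /n/ and /m/, before a nasal consonant — surfaces as [ẽ] (rule 1).
/m/ — not in any rule's target class → [m].
/e/ (word-final) is in the target of rule 1 but the environment (before a nasal consonant) is not met → [e].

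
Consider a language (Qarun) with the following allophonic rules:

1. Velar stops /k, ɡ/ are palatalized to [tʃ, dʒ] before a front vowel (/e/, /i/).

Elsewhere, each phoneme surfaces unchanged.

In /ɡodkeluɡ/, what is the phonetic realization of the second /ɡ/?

/ɡ/ — word-final; rule 1 does not apply here → [ɡ].

[ɡ]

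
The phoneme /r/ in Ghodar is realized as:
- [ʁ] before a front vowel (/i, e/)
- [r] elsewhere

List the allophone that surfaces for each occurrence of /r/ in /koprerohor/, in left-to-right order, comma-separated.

Occurrence 1 (position 4): before a front vowel (/i, e/) → [ʁ].
Occurrence 2 (position 6): no conditioning environment matches → elsewhere allophone [r].
Occurrence 3 (position 10): no conditioning environment matches → elsewhere allophone [r].

[ʁ], [r], [r]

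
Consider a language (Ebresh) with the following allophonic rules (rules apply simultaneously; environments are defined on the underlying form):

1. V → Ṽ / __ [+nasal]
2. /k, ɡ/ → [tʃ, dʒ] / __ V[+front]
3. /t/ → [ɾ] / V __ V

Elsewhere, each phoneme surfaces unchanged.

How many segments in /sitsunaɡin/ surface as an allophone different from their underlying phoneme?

3

Segments that undergo a rule: /u/ → [ũ] (rule 1); /ɡ/ → [dʒ] (rule 2); /i/ → [ĩ] (rule 1).
All other segments surface unchanged.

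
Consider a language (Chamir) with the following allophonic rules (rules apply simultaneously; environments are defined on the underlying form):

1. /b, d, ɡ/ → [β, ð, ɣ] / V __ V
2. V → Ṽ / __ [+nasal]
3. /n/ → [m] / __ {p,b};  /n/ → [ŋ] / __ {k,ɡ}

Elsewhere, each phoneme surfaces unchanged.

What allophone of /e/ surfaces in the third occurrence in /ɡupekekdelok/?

[e]

/e/ (between /d/ and /l/) fails the environment for rule 2, so it stays [e].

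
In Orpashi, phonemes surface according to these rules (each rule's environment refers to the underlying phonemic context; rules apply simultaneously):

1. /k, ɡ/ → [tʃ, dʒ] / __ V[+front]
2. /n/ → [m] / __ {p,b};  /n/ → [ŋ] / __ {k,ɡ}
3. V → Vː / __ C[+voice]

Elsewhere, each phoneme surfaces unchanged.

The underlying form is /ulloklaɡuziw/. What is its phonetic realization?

[uːlloklaːɡuːziːw]

Rule 3 applies to /u/ (word-initial: before a voiced consonant) → [uː].
/l/ (between /u/ and /l/) is unaffected → [l].
/l/ stays [l].
/o/ (between /l/ and /k/): rule 3 targets it, but not before a voiced consonant → unchanged [o].
/k/ (between /o/ and /l/): rule 1 targets it, but not before a front vowel → unchanged [k].
/l/ — not in any rule's target class → [l].
/a/ meets the environment for rule 3 (before a voiced consonant) → [aː].
/ɡ/ — between /a/ and /u/; rule 1 does not apply here → [ɡ].
Rule 3 applies to /u/ (between /ɡ/ and /z/: before a voiced consonant) → [uː].
/z/ (between /u/ and /i/) is unaffected → [z].
/i/ (between /z/ and /w/) occurs before a voiced consonant → [iː] by rule 3.
/w/ (word-final): no rule targets it → [w].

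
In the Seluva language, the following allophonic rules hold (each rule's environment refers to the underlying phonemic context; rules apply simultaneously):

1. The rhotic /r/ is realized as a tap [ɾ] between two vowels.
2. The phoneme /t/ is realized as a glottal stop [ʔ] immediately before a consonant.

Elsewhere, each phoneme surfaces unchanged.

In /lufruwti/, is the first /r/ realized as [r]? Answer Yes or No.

/r/ (between /f/ and /u/): rule 1 targets it, but not between two vowels → unchanged [r].
The actual realization is [r], which matches [r].

Yes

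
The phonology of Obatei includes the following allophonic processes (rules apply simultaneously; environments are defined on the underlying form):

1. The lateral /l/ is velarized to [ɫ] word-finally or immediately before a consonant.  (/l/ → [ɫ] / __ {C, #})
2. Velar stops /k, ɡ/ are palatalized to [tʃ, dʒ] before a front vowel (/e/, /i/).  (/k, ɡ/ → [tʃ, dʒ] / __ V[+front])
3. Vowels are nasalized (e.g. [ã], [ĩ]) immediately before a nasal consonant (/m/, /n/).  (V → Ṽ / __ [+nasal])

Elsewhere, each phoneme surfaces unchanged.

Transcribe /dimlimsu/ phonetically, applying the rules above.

/i/ (between /d/ and /m/) occurs before a nasal consonant → [ĩ] by rule 3.
/l/ — between /m/ and /i/; rule 1 does not apply here → [l].
/i/ meets the environment for rule 3 (before a nasal consonant) → [ĩ].
/u/ (word-final) fails the environment for rule 3, so it stays [u].

[dĩmlĩmsu]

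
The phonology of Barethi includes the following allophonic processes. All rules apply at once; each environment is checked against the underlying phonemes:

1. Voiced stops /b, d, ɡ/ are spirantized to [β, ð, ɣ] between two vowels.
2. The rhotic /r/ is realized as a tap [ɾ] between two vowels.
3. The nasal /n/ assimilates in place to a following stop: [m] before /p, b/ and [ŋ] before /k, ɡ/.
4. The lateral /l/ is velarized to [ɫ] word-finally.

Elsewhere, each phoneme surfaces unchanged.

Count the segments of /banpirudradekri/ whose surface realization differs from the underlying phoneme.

Segments that undergo a rule: /n/ → [m] (rule 3); /r/ → [ɾ] (rule 2); /d/ → [ð] (rule 1).
All other segments surface unchanged.

3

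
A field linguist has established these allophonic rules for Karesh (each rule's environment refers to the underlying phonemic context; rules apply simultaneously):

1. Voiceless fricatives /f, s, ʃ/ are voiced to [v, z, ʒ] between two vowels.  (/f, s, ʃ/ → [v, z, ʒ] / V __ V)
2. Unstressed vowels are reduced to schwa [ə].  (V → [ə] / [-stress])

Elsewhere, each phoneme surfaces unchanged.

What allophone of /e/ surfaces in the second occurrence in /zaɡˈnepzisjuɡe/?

[ə]

Rule 2 applies to /e/ (word-final: in an unstressed syllable) → [ə].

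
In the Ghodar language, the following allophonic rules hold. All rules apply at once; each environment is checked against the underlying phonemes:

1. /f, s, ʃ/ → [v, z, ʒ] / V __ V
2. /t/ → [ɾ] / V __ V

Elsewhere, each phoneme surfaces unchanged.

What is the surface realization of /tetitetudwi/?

[teɾiɾeɾudwi]

/t/ — word-initial; rule 2 does not apply here → [t].
/e/ stays [e].
/t/ (between /e/ and /i/) occurs between two vowels → [ɾ] by rule 2.
/i/ (between /t/ and /t/) is unaffected → [i].
/t/ (between /i/ and /e/) occurs between two vowels → [ɾ] by rule 2.
/e/ — not in any rule's target class → [e].
Rule 2 applies to /t/ (between /e/ and /u/: between two vowels) → [ɾ].
/u/ stays [u].
/d/ — not in any rule's target class → [d].
/w/ (between /d/ and /i/) is unaffected → [w].
/i/ stays [i].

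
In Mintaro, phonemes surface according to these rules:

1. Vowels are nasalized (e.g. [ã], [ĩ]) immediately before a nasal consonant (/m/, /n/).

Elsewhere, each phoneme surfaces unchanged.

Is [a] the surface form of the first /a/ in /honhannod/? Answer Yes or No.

Rule 1 applies to /a/ (between /h/ and /n/: before a nasal consonant) → [ã].
The actual realization is [ã], not [a].

No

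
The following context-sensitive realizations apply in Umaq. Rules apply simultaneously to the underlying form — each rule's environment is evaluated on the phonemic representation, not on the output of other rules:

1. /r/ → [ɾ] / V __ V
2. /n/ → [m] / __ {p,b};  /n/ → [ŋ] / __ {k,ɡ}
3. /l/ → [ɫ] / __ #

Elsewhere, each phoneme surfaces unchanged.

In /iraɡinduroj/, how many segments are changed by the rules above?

2

Segments that undergo a rule: /r/ → [ɾ] (rule 1); /r/ → [ɾ] (rule 1).
All other segments surface unchanged.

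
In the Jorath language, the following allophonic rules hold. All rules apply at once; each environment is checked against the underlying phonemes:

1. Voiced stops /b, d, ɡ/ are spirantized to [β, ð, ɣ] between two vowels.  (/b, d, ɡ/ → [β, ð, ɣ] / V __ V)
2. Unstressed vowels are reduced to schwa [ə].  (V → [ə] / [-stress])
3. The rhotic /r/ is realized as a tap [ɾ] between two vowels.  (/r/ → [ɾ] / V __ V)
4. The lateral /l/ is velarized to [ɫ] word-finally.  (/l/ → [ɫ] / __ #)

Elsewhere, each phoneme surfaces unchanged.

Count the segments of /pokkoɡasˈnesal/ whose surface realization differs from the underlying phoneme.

Segments that undergo a rule: /o/ → [ə] (rule 2); /o/ → [ə] (rule 2); /ɡ/ → [ɣ] (rule 1); /a/ → [ə] (rule 2); /a/ → [ə] (rule 2); /l/ → [ɫ] (rule 4).
All other segments surface unchanged.

6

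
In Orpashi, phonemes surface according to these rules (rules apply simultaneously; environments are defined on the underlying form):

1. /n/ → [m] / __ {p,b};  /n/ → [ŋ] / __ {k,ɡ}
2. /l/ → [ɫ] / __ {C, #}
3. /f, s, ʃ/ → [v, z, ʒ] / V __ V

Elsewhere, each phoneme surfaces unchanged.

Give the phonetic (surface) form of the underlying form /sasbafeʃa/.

[sasbaveʒa]

/s/ (word-initial) is in the target of rule 3 but the environment (between two vowels) is not met → [s].
/a/ stays [a].
/s/ — between /a/ and /b/; rule 3 does not apply here → [s].
/b/ — not in any rule's target class → [b].
/a/ stays [a].
/f/ (between /a/ and /e/) occurs between two vowels → [v] by rule 3.
/e/ (between /f/ and /ʃ/) is unaffected → [e].
Rule 3 applies to /ʃ/ (between /e/ and /a/: between two vowels) → [ʒ].
/a/ stays [a].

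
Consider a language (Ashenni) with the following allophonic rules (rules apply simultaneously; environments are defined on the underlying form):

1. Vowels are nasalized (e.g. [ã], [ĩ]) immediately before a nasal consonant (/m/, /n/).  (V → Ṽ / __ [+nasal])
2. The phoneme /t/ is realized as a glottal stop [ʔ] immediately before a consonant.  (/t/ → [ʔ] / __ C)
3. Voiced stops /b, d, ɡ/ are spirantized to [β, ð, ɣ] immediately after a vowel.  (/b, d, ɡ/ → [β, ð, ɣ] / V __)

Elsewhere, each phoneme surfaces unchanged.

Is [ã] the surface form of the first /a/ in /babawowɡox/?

/a/ (between /b/ and /b/) is in the target of rule 1 but the environment (before a nasal consonant) is not met → [a].
The actual realization is [a], not [ã].

No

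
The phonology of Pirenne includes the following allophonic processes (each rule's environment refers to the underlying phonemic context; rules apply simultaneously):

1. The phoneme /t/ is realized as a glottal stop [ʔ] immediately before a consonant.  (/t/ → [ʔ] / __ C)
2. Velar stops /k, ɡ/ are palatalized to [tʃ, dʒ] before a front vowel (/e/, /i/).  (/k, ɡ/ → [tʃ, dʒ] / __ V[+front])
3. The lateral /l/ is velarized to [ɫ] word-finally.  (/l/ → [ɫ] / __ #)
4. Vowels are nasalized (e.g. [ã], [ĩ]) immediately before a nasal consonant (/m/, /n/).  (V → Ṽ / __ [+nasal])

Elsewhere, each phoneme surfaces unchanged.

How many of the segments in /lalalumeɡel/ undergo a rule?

Segments that undergo a rule: /u/ → [ũ] (rule 4); /ɡ/ → [dʒ] (rule 2); /l/ → [ɫ] (rule 3).
All other segments surface unchanged.

3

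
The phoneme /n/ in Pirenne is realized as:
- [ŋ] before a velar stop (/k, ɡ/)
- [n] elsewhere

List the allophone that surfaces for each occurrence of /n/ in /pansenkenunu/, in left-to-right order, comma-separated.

[n], [ŋ], [n], [n]

Occurrence 1 (position 3): no conditioning environment matches → elsewhere allophone [n].
Occurrence 2 (position 6): before a velar stop → [ŋ].
Occurrence 3 (position 9): no conditioning environment matches → elsewhere allophone [n].
Occurrence 4 (position 11): no conditioning environment matches → elsewhere allophone [n].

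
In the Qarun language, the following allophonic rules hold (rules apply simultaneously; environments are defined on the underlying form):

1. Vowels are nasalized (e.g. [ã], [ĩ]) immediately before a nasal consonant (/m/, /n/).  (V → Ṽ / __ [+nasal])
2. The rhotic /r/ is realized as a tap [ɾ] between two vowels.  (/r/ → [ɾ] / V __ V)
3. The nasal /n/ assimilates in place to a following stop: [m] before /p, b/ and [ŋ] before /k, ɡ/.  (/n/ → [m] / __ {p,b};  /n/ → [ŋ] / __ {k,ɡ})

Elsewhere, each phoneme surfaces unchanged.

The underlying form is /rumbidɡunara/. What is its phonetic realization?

[rũmbidɡũnaɾa]

/r/ — word-initial; rule 2 does not apply here → [r].
/u/ (between /r/ and /m/): before a nasal consonant, so rule 1 applies → [ũ].
/m/ stays [m].
/b/ (between /m/ and /i/) is unaffected → [b].
/i/ — between /b/ and /d/; rule 1 does not apply here → [i].
/d/ (between /i/ and /ɡ/) is unaffected → [d].
/ɡ/ (between /d/ and /u/) is unaffected → [ɡ].
/u/ (between /ɡ/ and /n/) occurs before a nasal consonant → [ũ] by rule 1.
/n/ (between /u/ and /a/): rule 3 targets it, but not before a labial or velar stop → unchanged [n].
/a/ — between /n/ and /r/; rule 1 does not apply here → [a].
Rule 2 applies to /r/ (between /a/ and /a/: between two vowels) → [ɾ].
/a/ (word-final) is in the target of rule 1 but the environment (before a nasal consonant) is not met → [a].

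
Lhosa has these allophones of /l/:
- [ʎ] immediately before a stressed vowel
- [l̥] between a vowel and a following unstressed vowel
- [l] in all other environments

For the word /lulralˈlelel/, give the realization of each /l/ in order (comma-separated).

[l], [l], [l], [ʎ], [l̥], [l]

Occurrence 1 (position 1): no conditioning environment matches → elsewhere allophone [l].
Occurrence 2 (position 3): no conditioning environment matches → elsewhere allophone [l].
Occurrence 3 (position 6): no conditioning environment matches → elsewhere allophone [l].
Occurrence 4 (position 7): immediately before a stressed vowel → [ʎ].
Occurrence 5 (position 9): between a vowel and a following unstressed vowel → [l̥].
Occurrence 6 (position 11): no conditioning environment matches → elsewhere allophone [l].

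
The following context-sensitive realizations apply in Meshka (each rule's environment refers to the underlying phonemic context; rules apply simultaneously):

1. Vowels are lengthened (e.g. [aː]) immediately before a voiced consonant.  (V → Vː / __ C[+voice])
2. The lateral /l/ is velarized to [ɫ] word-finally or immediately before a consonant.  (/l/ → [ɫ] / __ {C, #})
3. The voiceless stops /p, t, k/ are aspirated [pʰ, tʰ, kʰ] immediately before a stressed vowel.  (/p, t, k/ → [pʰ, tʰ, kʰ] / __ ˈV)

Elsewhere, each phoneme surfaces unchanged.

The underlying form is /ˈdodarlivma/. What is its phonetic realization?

/d/ — not in any rule's target class → [d].
/o/ meets the environment for rule 1 (before a voiced consonant) → [oː].
/d/ — not in any rule's target class → [d].
/a/ — between /d/ and /r/, before a voiced consonant — surfaces as [aː] (rule 1).
/r/ (between /a/ and /l/): no rule targets it → [r].
/l/ (between /r/ and /i/) fails the environment for rule 2, so it stays [l].
/i/ (between /l/ and /v/) occurs before a voiced consonant → [iː] by rule 1.
/v/ (between /i/ and /m/) is unaffected → [v].
/m/ (between /v/ and /a/): no rule targets it → [m].
/a/ (word-final) fails the environment for rule 1, so it stays [a].

[ˈdoːdaːrliːvma]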